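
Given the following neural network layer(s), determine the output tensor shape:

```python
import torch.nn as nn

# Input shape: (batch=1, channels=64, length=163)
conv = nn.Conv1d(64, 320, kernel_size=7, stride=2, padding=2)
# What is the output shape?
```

Input: (1, 64, 163) -> Output: (1, 320, 81)

Answer: (1, 320, 81)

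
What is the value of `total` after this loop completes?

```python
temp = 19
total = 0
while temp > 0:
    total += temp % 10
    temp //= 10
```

Sum digits of 19
`total` takes the values: 0 → 9 → 10

Answer: 10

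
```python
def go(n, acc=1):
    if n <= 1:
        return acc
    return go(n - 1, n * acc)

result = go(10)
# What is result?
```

Accumulator trace (n, acc): (10, 1) -> (9, 10) -> (8, 90) -> (7, 720) -> (6, 5040) -> (5, 30240) -> (4, 151200) -> (3, 604800) -> (2, 1814400) -> (1, 3628800) -> return 3628800

Answer: 3628800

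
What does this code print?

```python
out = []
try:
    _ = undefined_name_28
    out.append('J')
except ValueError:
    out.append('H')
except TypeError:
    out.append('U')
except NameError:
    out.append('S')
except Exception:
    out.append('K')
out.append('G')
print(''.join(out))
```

Execution trace: 'S' (except NameError) → 'G' (after the try/except). Output: SG

Answer: SG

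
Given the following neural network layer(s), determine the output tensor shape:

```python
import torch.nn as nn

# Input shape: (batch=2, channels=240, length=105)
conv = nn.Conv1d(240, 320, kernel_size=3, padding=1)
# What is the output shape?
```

Input: (2, 240, 105) -> Output: (2, 320, 105)

Answer: (2, 320, 105)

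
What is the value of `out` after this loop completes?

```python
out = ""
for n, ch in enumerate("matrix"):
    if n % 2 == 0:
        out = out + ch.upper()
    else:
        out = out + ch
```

Uppercase even positions in 'matrix'
`out` takes the values: "" → "M" → "Ma" → "MaT" → "MaTr" → "MaTrI" → "MaTrIx"

Answer: "MaTrIx"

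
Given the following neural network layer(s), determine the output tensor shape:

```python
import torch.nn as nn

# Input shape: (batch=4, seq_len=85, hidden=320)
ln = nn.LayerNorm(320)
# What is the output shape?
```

Input: (4, 85, 320) -> Output: (4, 85, 320)

Answer: (4, 85, 320)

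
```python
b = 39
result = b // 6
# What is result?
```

Trace:
`b = 39` → b = 39
`result = b // 6` → result = 6
So result = 6

Answer: 6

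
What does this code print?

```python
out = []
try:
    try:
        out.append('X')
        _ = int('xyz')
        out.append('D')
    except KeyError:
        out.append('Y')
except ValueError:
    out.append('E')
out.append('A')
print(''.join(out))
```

Execution trace: 'X' (try body) → 'E' (outer except ValueError) → 'A' (after the try/except). Output: XEA

Answer: XEA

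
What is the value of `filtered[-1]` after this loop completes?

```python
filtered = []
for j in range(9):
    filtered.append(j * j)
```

Last element of squares 0 to 8
`filtered` takes the values: [] → [0] → [0, 1] → [0, 1, 4] → [0, 1, 4, 9] → [0, 1, 4, 9, 16] → [0, 1, 4, 9, 16, 25] → [0, 1, 4, 9, 16, 25, 36] → [0, 1, 4, 9, 16, 25, 36, 49] → [0, 1, 4, 9, 16, 25, 36, 49, 64]
So `filtered[-1]` = 64

Answer: 64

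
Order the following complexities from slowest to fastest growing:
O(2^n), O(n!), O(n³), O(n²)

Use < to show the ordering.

Ordered by growth rate: O(n²) < O(n³) < O(2^n) < O(n!)

Answer: O(n²) < O(n³) < O(2^n) < O(n!)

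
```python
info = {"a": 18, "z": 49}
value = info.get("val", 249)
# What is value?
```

Trace:
`info = {"a": 18, "z": 49}` → info = {'a': 18, 'z': 49}
`value = info.get("val", 249)` → value = 249
So value = 249

Answer: 249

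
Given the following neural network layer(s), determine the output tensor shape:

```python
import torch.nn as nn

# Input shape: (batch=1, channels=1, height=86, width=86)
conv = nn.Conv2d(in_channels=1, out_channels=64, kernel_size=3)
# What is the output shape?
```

Input: (1, 1, 86, 86) -> Output: (1, 64, 84, 84)

Answer: (1, 64, 84, 84)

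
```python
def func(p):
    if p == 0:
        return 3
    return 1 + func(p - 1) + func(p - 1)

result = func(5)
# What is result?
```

func(p) = 1 + 2·func(p-1), func(0)=3. Closed form: (3+1)·2^5 - 1 = 127.

Answer: 127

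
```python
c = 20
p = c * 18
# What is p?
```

Trace:
`c = 20` → c = 20
`p = c * 18` → p = 360
So p = 360

Answer: 360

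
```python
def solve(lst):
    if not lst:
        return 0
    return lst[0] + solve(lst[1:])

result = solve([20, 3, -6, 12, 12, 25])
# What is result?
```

20 + 3 + (-6) + 12 + 12 + 25 + 0 = 66

Answer: 66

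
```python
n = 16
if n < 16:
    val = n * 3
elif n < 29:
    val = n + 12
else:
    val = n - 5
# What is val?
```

Trace:
`n = 16` → n = 16
`if n < 16: ...` → n < 16 is False, n < 29 is True → val = 28
So val = 28

Answer: 28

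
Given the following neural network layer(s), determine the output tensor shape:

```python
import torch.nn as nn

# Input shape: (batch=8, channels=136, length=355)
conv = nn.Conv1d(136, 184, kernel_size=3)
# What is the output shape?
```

Input: (8, 136, 355) -> Output: (8, 184, 353)

Answer: (8, 184, 353)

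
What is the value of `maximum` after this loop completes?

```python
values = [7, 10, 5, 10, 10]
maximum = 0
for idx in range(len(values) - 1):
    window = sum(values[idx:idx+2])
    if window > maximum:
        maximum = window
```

Max sum of 2-element window in [7, 10, 5, 10, 10]
`maximum` takes the values: 0 → 17 → 20

Answer: 20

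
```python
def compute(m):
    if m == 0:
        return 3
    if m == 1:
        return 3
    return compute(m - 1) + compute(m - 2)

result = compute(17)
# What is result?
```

Build up from base cases: compute(0)=3, compute(1)=3, compute(2)=6, compute(3)=9, compute(4)=15, compute(5)=24, compute(6)=39, ..., compute(17)=7752

Answer: 7752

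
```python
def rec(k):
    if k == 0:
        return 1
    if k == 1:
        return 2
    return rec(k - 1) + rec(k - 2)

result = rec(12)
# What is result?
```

Build up from base cases: rec(0)=1, rec(1)=2, rec(2)=3, rec(3)=5, rec(4)=8, rec(5)=13, rec(6)=21, ..., rec(12)=377

Answer: 377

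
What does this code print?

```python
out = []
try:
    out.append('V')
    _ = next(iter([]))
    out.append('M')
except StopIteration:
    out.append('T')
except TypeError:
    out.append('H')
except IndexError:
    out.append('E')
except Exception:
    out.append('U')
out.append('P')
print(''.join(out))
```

Execution trace: 'V' (try body) → 'T' (except StopIteration) → 'P' (after the try/except). Output: VTP

Answer: VTP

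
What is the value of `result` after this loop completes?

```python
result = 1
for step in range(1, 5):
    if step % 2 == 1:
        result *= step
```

Product of odd numbers 1 to 4
`result` takes the values: 1 → 3

Answer: 3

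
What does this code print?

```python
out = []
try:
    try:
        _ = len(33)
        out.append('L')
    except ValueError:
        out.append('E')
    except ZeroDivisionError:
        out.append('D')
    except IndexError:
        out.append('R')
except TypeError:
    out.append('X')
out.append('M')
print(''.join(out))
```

Execution trace: 'X' (outer except TypeError) → 'M' (after the try/except). Output: XM

Answer: XM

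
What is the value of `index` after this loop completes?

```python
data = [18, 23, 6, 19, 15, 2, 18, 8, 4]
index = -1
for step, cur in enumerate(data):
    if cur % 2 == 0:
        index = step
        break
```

First even number index in [18, 23, 6, 19, 15, 2, 18, 8, 4]
`index` takes the values: -1 → 0

Answer: 0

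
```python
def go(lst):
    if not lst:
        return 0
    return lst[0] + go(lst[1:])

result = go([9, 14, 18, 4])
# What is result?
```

9 + 14 + 18 + 4 + 0 = 45

Answer: 45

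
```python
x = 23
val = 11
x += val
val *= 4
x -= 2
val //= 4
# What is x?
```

Trace:
`x = 23` → x = 23
`val = 11` → val = 11
`x += val` → x = 34
`val *= 4` → val = 44
`x -= 2` → x = 32
`val //= 4` → val = 11
So x = 32

Answer: 32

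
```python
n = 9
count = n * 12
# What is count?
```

Trace:
`n = 9` → n = 9
`count = n * 12` → count = 108
So count = 108

Answer: 108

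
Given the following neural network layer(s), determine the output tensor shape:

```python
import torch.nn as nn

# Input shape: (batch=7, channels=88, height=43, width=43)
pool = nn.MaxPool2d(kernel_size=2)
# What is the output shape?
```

Input: (7, 88, 43, 43) -> Output: (7, 88, 21, 21)

Answer: (7, 88, 21, 21)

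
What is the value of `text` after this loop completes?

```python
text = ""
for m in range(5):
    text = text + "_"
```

Repeat '_' 5 times
`text` takes the values: "" → "_" → "__" → "___" → "____" → "_____"

Answer: "_____"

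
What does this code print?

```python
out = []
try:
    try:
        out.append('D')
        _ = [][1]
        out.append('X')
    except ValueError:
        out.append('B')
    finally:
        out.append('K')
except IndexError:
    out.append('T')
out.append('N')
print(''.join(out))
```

Execution trace: 'D' (try body) → 'K' (finally) → 'T' (outer except IndexError) → 'N' (after the try/except). Output: DKTN

Answer: DKTN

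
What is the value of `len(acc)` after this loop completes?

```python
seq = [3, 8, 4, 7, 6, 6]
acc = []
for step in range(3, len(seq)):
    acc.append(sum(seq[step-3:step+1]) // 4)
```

Number of 4-element averages
`acc` takes the values: [] → [5] → [5, 6] → [5, 6, 5]
So `len(acc)` = 3

Answer: 3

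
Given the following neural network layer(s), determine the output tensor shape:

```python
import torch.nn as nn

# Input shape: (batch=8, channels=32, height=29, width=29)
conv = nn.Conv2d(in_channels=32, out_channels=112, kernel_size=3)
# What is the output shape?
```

Input: (8, 32, 29, 29) -> Output: (8, 112, 27, 27)

Answer: (8, 112, 27, 27)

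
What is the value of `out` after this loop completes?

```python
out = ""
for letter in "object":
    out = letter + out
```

Reverse 'object'
`out` takes the values: "" → "o" → "bo" → "jbo" → "ejbo" → "cejbo" → "tcejbo"

Answer: "tcejbo"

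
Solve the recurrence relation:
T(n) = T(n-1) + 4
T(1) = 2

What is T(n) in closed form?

Unrolling: T(n) = T(1) + 4·(n-1) = 2 + 4(n-1) = 4n - 2.

Answer: T(n) = 4n - 2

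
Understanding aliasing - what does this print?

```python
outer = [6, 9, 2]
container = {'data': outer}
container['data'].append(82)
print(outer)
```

Key concept: dict holds reference to list.
Step by step:
`outer = [6, 9, 2]` → outer = [6, 9, 2]
`container = {'data': outer}` → container = {'data': [6, 9, 2]}
`container['data'].append(82)` → outer = [6, 9, 2, 82]; container = {'data': [6, 9, 2, 82]}
`print(outer)` → prints [6, 9, 2, 82]

Answer: [6, 9, 2, 82]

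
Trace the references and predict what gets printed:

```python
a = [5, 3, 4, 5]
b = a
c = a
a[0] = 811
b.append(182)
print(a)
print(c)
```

Key concept: multiple aliases.
Step by step:
`a = [5, 3, 4, 5]` → a = [5, 3, 4, 5]
`b = a` → b = [5, 3, 4, 5] (same object as a)
`c = a` → c = [5, 3, 4, 5] (same object as a, b)
`a[0] = 811` → a = [811, 3, 4, 5] (same object as b, c); b = [811, 3, 4, 5] (same object as a, c); c = [811, 3, 4, 5] (same object as a, b)
`b.append(182)` → a = [811, 3, 4, 5, 182] (same object as b, c); b = [811, 3, 4, 5, 182] (same object as a, c); c = [811, 3, 4, 5, 182] (same object as a, b)
`print(a)` → prints [811, 3, 4, 5, 182]
`print(c)` → prints [811, 3, 4, 5, 182]

Answer:
[811, 3, 4, 5, 182]
[811, 3, 4, 5, 182]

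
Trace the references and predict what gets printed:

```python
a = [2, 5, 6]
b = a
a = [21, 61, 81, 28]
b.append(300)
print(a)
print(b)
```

Key concept: rebinding vs mutation: a is rebound to a new list, b still points at the original.
Step by step:
`a = [2, 5, 6]` → a = [2, 5, 6]
`b = a` → b = [2, 5, 6] (same object as a)
`a = [21, 61, 81, 28]` → a = [21, 61, 81, 28]
`b.append(300)` → b = [2, 5, 6, 300]
`print(a)` → prints [21, 61, 81, 28]
`print(b)` → prints [2, 5, 6, 300]

Answer:
[21, 61, 81, 28]
[2, 5, 6, 300]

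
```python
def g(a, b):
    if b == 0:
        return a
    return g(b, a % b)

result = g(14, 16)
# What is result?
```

g(14, 16) -> g(16, 14) -> g(14, 2) -> g(2, 0) -> 2

Answer: 2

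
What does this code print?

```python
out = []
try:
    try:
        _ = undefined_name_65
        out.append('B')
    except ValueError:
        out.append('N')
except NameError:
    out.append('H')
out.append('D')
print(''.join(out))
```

Execution trace: 'H' (outer except NameError) → 'D' (after the try/except). Output: HD

Answer: HD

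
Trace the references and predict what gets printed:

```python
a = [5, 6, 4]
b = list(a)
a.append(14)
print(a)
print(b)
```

Key concept: list() constructor creates copy.
Step by step:
`a = [5, 6, 4]` → a = [5, 6, 4]
`b = list(a)` → b = [5, 6, 4]
`a.append(14)` → a = [5, 6, 4, 14]
`print(a)` → prints [5, 6, 4, 14]
`print(b)` → prints [5, 6, 4]

Answer:
[5, 6, 4, 14]
[5, 6, 4]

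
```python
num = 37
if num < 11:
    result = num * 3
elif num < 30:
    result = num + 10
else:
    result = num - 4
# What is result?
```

Trace:
`num = 37` → num = 37
`if num < 11: ...` → num < 11 is False, num < 30 is False, take else branch → result = 33
So result = 33

Answer: 33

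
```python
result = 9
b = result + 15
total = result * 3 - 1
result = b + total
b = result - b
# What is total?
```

Trace:
`result = 9` → result = 9
`b = result + 15` → b = 24
`total = result * 3 - 1` → total = 26
`result = b + total` → result = 50
`b = result - b` → b = 26
So total = 26

Answer: 26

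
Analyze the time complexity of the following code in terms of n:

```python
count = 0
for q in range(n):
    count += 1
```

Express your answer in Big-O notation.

Each loop level contributes: n. Multiplying the contributions gives O(n).

Answer: O(n)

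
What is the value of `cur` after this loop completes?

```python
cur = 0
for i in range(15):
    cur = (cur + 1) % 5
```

Increment mod 5, 15 times = 0
`cur` takes the values: 0 → 1 → 2 → 3 → 4 → 0 → 1 → 2 → 3 → 4 → 0 → 1 → 2 → 3 → 4 → 0

Answer: 0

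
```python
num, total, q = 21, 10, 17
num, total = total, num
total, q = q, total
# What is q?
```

Trace:
`num, total, q = 21, 10, 17` → num = 21; total = 10; q = 17
`num, total = total, num` → num = 10; total = 21
`total, q = q, total` → total = 17; q = 21
So q = 21

Answer: 21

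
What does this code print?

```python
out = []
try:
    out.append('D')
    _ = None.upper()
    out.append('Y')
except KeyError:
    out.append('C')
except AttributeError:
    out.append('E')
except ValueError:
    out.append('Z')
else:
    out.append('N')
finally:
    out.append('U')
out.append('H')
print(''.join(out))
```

Execution trace: 'D' (try body) → 'E' (except AttributeError) → 'U' (finally) → 'H' (after the try/except). Output: DEUH

Answer: DEUH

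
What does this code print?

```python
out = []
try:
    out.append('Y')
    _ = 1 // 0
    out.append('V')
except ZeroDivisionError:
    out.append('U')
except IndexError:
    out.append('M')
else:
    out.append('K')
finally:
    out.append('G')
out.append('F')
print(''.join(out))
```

Execution trace: 'Y' (try body) → 'U' (except ZeroDivisionError) → 'G' (finally) → 'F' (after the try/except). Output: YUGF

Answer: YUGF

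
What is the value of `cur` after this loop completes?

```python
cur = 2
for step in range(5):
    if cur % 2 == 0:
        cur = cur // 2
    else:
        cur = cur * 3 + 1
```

Collatz-style transformation from 2
`cur` takes the values: 2 → 1 → 4 → 2 → 1 → 4

Answer: 4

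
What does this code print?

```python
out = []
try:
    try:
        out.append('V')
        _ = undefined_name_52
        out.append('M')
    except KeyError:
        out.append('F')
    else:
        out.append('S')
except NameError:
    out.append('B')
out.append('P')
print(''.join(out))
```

Execution trace: 'V' (try body) → 'B' (outer except NameError) → 'P' (after the try/except). Output: VBP

Answer: VBP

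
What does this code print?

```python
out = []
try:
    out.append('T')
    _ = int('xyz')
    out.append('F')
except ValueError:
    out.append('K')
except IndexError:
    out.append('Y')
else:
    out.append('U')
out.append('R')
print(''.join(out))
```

Execution trace: 'T' (try body) → 'K' (except ValueError) → 'R' (after the try/except). Output: TKR

Answer: TKR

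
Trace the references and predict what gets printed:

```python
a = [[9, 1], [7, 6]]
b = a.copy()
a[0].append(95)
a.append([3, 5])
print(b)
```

Key concept: shallow copy with nested lists.
Step by step:
`a = [[9, 1], [7, 6]]` → a = [[9, 1], [7, 6]]
`b = a.copy()` → b = [[9, 1], [7, 6]]
`a[0].append(95)` → a = [[9, 1, 95], [7, 6]]; b = [[9, 1, 95], [7, 6]]
`a.append([3, 5])` → a = [[9, 1, 95], [7, 6], [3, 5]]
`print(b)` → prints [[9, 1, 95], [7, 6]]

Answer: [[9, 1, 95], [7, 6]]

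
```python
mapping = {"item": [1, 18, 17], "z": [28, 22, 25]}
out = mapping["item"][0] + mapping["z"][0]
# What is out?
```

Trace:
`mapping = {"item": [1, 18, 17], "z": [28, 22, 25]}` → mapping = {'item': [1, 18, 17], 'z': [28, 22, 25]}
`out = mapping["item"][0] + mapping["z"][0]` → out = 29
So out = 29

Answer: 29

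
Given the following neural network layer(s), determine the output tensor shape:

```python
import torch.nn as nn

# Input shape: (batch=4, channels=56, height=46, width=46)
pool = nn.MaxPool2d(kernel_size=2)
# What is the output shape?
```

Input: (4, 56, 46, 46) -> Output: (4, 56, 23, 23)

Answer: (4, 56, 23, 23)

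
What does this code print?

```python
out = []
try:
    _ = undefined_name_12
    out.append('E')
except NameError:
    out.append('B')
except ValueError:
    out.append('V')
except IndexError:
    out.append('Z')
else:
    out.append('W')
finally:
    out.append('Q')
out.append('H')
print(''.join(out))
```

Execution trace: 'B' (except NameError) → 'Q' (finally) → 'H' (after the try/except). Output: BQH

Answer: BQH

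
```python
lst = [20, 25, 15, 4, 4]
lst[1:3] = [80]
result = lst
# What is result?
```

Trace:
`lst = [20, 25, 15, 4, 4]` → lst = [20, 25, 15, 4, 4]
`lst[1:3] = [80]` → lst = [20, 80, 4, 4]
`result = lst` → result = [20, 80, 4, 4]
So result = [20, 80, 4, 4]

Answer: [20, 80, 4, 4]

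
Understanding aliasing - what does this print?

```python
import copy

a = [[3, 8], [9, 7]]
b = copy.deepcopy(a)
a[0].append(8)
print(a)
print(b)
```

Key concept: deep copy is fully independent.
Step by step:
`a = [[3, 8], [9, 7]]` → a = [[3, 8], [9, 7]]
`b = copy.deepcopy(a)` → b = [[3, 8], [9, 7]]
`a[0].append(8)` → a = [[3, 8, 8], [9, 7]]
`print(a)` → prints [[3, 8, 8], [9, 7]]
`print(b)` → prints [[3, 8], [9, 7]]

Answer:
[[3, 8, 8], [9, 7]]
[[3, 8], [9, 7]]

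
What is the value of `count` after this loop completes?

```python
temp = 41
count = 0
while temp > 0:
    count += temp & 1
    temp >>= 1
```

Count set bits in 41 (binary: 0b101001)
`count` takes the values: 0 → 1 → 2 → 3

Answer: 3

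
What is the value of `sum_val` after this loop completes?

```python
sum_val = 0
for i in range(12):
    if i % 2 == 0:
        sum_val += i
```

Sum of even numbers 0 to 11
`sum_val` takes the values: 0 → 2 → 6 → 12 → 20 → 30

Answer: 30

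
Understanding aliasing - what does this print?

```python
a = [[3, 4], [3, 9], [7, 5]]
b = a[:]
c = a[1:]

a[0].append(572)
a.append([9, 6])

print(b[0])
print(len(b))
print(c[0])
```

Key concept: slice with nested mutation.
Step by step:
`a = [[3, 4], [3, 9], [7, 5]]` → a = [[3, 4], [3, 9], [7, 5]]
`b = a[:]` → b = [[3, 4], [3, 9], [7, 5]]
`c = a[1:]` → c = [[3, 9], [7, 5]]
`a[0].append(572)` → a = [[3, 4, 572], [3, 9], [7, 5]]; b = [[3, 4, 572], [3, 9], [7, 5]]
`a.append([9, 6])` → a = [[3, 4, 572], [3, 9], [7, 5], [9, 6]]
`print(b[0])` → prints [3, 4, 572]
`print(len(b))` → prints 3
`print(c[0])` → prints [3, 9]

Answer:
[3, 4, 572]
3
[3, 9]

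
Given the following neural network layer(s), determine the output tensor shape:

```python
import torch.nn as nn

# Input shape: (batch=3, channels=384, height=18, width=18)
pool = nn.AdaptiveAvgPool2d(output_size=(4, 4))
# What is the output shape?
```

Input: (3, 384, 18, 18) -> Output: (3, 384, 4, 4)

Answer: (3, 384, 4, 4)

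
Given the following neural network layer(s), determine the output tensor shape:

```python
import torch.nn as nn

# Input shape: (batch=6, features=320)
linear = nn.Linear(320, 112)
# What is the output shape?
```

Input: (6, 320) -> Output: (6, 112)

Answer: (6, 112)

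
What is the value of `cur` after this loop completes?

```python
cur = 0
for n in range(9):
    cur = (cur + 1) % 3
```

Increment mod 3, 9 times = 0
`cur` takes the values: 0 → 1 → 2 → 0 → 1 → 2 → 0 → 1 → 2 → 0

Answer: 0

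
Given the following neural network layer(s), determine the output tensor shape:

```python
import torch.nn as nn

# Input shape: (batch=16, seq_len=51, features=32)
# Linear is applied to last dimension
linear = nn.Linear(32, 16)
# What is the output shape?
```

Input: (16, 51, 32) -> Output: (16, 51, 16)

Answer: (16, 51, 16)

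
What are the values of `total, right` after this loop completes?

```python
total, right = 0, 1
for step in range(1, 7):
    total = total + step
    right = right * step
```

Sum and factorial of 1 to 6
`total, right` takes the values: (0, 1) → (1, 1) → (3, 1) → (3, 2) → (6, 2) → (6, 6) → (10, 6) → (10, 24) → (15, 24) → (15, 120) → (21, 120) → (21, 720)

Answer: 21, 720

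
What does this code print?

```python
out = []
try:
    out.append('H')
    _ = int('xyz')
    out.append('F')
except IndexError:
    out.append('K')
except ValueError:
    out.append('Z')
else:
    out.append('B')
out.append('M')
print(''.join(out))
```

Execution trace: 'H' (try body) → 'Z' (except ValueError) → 'M' (after the try/except). Output: HZM

Answer: HZM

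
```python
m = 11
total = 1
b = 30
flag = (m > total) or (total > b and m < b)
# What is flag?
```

Trace:
`m = 11` → m = 11
`total = 1` → total = 1
`b = 30` → b = 30
`flag = (m > total) or (total > b and m < b)` → flag = True
So flag = True

Answer: True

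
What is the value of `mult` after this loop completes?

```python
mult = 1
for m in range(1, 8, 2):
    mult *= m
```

Product of 1, 3, 5, ... up to 7
`mult` takes the values: 1 → 3 → 15 → 105

Answer: 105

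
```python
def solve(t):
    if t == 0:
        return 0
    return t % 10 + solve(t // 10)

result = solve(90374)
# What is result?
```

Sum of digits of 90374: 4 + 7 + 3 + 0 + 9 = 23

Answer: 23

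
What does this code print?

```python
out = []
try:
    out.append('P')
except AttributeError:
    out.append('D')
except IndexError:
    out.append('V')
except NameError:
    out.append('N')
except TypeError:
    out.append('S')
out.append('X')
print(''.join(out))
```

Execution trace: 'P' (try body, no exception) → 'X' (after the try/except). Output: PX

Answer: PX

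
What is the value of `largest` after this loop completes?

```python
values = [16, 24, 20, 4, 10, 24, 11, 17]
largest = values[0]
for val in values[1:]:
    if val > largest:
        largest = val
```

Maximum of [16, 24, 20, 4, 10, 24, 11, 17]
`largest` takes the values: 16 → 24

Answer: 24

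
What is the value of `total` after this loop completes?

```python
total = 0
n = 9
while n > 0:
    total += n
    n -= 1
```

Sum 9 down to 1
`total` takes the values: 0 → 9 → 17 → 24 → 30 → 35 → 39 → 42 → 44 → 45

Answer: 45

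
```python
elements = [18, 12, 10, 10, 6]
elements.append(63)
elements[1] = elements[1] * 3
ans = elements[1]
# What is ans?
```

Trace:
`elements = [18, 12, 10, 10, 6]` → elements = [18, 12, 10, 10, 6]
`elements.append(63)` → elements = [18, 12, 10, 10, 6, 63]
`elements[1] = elements[1] * 3` → elements = [18, 36, 10, 10, 6, 63]
`ans = elements[1]` → ans = 36
So ans = 36

Answer: 36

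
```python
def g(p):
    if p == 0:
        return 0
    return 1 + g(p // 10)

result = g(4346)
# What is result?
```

Count of digits of 4346: 4

Answer: 4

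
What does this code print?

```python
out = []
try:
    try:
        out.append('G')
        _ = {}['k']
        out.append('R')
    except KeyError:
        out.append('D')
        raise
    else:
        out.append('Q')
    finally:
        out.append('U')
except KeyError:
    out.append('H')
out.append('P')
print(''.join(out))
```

Execution trace: 'G' (try body) → 'D' (except KeyError) → 'U' (finally) → 'H' (outer except KeyError) → 'P' (after the try/except). Output: GDUHP

Answer: GDUHP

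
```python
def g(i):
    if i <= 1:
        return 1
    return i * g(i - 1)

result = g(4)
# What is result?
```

g(4) = 4 * 3 * 2 * 1 = 24

Answer: 24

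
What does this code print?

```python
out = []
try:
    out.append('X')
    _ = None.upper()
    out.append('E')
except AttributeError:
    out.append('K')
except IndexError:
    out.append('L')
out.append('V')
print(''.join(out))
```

Execution trace: 'X' (try body) → 'K' (except AttributeError) → 'V' (after the try/except). Output: XKV

Answer: XKV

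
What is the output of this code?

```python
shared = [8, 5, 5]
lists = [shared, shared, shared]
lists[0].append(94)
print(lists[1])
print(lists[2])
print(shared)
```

Key concept: list of same reference.
Step by step:
`shared = [8, 5, 5]` → shared = [8, 5, 5]
`lists = [shared, shared, shared]` → lists = [[8, 5, 5], [8, 5, 5], [8, 5, 5]]
`lists[0].append(94)` → shared = [8, 5, 5, 94]; lists = [[8, 5, 5, 94], [8, 5, 5, 94], [8, 5, 5, 94]]
`print(lists[1])` → prints [8, 5, 5, 94]
`print(lists[2])` → prints [8, 5, 5, 94]
`print(shared)` → prints [8, 5, 5, 94]

Answer:
[8, 5, 5, 94]
[8, 5, 5, 94]
[8, 5, 5, 94]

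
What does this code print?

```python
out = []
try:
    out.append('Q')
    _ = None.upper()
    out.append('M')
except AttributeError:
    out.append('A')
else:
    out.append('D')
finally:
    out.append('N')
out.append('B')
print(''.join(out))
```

Execution trace: 'Q' (try body) → 'A' (except AttributeError) → 'N' (finally) → 'B' (after the try/except). Output: QANB

Answer: QANB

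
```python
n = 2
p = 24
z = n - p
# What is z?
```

Trace:
`n = 2` → n = 2
`p = 24` → p = 24
`z = n - p` → z = -22
So z = -22

Answer: -22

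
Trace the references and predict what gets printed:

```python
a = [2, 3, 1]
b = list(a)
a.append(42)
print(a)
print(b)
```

Key concept: list() constructor creates copy.
Step by step:
`a = [2, 3, 1]` → a = [2, 3, 1]
`b = list(a)` → b = [2, 3, 1]
`a.append(42)` → a = [2, 3, 1, 42]
`print(a)` → prints [2, 3, 1, 42]
`print(b)` → prints [2, 3, 1]

Answer:
[2, 3, 1, 42]
[2, 3, 1]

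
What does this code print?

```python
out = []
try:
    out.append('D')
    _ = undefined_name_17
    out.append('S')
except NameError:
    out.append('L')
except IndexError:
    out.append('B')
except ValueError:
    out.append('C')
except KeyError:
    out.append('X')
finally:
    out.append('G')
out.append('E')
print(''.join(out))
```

Execution trace: 'D' (try body) → 'L' (except NameError) → 'G' (finally) → 'E' (after the try/except). Output: DLGE

Answer: DLGE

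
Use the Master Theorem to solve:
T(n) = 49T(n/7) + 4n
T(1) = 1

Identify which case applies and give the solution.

a=49, b=7, f(n)=4n. log_7(49) = 2. Since c=1 < 2, Case 1 applies: T(n) = Θ(n^log_b(a)) = O(n^2).

Answer: O(n^2) - Case 1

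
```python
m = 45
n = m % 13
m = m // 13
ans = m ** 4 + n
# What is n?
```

Trace:
`m = 45` → m = 45
`n = m % 13` → n = 6
`m = m // 13` → m = 3
`ans = m ** 4 + n` → ans = 87
So n = 6

Answer: 6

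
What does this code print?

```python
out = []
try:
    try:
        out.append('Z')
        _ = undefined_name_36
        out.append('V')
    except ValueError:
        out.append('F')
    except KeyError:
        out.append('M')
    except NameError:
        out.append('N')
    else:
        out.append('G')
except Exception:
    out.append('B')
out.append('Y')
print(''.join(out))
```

Execution trace: 'Z' (inner try body) → 'N' (inner except NameError) → 'Y' (after the try/except). Output: ZNY

Answer: ZNY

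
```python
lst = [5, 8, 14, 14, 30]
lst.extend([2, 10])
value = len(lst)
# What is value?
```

Trace:
`lst = [5, 8, 14, 14, 30]` → lst = [5, 8, 14, 14, 30]
`lst.extend([2, 10])` → lst = [5, 8, 14, 14, 30, 2, 10]
`value = len(lst)` → value = 7
So value = 7

Answer: 7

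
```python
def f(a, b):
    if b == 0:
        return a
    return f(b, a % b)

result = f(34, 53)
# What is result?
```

f(34, 53) -> f(53, 34) -> f(34, 19) -> f(19, 15) -> f(15, 4) -> f(4, 3) -> f(3, 1) -> f(1, 0) -> 1

Answer: 1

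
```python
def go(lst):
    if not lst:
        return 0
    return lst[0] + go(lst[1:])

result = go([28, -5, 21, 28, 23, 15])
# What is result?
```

28 + (-5) + 21 + 28 + 23 + 15 + 0 = 110

Answer: 110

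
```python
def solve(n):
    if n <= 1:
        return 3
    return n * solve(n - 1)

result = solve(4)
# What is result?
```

solve(4) = 4 * 3 * 2 * 3 = 72

Answer: 72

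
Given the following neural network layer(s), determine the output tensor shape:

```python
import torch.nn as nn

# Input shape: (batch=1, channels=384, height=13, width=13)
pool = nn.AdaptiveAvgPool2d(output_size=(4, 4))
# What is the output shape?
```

Input: (1, 384, 13, 13) -> Output: (1, 384, 4, 4)

Answer: (1, 384, 4, 4)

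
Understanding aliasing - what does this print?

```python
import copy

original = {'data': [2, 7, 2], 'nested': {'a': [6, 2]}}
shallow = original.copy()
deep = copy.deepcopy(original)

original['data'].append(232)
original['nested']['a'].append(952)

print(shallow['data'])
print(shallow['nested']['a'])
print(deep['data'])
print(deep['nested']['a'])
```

Key concept: comparing shallow vs deep copy.
Step by step:
`original = {'data': [2, 7, 2], 'nested': {'a': [6, 2]}}` → original = {'data': [2, 7, 2], 'nested': {'a': [6, 2]}}
`shallow = original.copy()` → shallow = {'data': [2, 7, 2], 'nested': {'a': [6, 2]}}
`deep = copy.deepcopy(original)` → deep = {'data': [2, 7, 2], 'nested': {'a': [6, 2]}}
`original['data'].append(232)` → original = {'data': [2, 7, 2, 232], 'nested': {'a': [6, 2]}}; shallow = {'data': [2, 7, 2, 232], 'nested': {'a': [6, 2]}}
`original['nested']['a'].append(952)` → original = {'data': [2, 7, 2, 232], 'nested': {'a': [6, 2, 952]}}; shallow = {'data': [2, 7, 2, 232], 'nested': {'a': [6, 2, 952]}}
`print(shallow['data'])` → prints [2, 7, 2, 232]
`print(shallow['nested']['a'])` → prints [6, 2, 952]
`print(deep['data'])` → prints [2, 7, 2]
`print(deep['nested']['a'])` → prints [6, 2]

Answer:
[2, 7, 2, 232]
[6, 2, 952]
[2, 7, 2]
[6, 2]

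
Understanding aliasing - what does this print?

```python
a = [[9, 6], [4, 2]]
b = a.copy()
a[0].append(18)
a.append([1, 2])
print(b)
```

Key concept: shallow copy with nested lists.
Step by step:
`a = [[9, 6], [4, 2]]` → a = [[9, 6], [4, 2]]
`b = a.copy()` → b = [[9, 6], [4, 2]]
`a[0].append(18)` → a = [[9, 6, 18], [4, 2]]; b = [[9, 6, 18], [4, 2]]
`a.append([1, 2])` → a = [[9, 6, 18], [4, 2], [1, 2]]
`print(b)` → prints [[9, 6, 18], [4, 2]]

Answer: [[9, 6, 18], [4, 2]]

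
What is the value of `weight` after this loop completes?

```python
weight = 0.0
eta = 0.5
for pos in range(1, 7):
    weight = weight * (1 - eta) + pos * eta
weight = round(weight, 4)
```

Moving average with lr=0.5
`weight` takes the values: 0.0 → 0.5 → 1.25 → 2.125 → 3.0625 → 4.03125 → 5.015625 → 5.0156

Answer: 5.0156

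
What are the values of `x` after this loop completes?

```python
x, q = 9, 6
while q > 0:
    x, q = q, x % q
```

GCD of 9 and 6
`x` takes the values: 9 → 6 → 3

Answer: 3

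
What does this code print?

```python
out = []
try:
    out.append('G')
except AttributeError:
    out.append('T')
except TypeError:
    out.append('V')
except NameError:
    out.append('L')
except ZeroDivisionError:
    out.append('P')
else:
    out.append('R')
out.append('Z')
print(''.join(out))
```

Execution trace: 'G' (try body, no exception) → 'R' (else) → 'Z' (after the try/except). Output: GRZ

Answer: GRZ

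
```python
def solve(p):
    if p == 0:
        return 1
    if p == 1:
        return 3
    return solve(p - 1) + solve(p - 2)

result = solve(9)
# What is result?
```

Build up from base cases: solve(0)=1, solve(1)=3, solve(2)=4, solve(3)=7, solve(4)=11, solve(5)=18, solve(6)=29, ..., solve(9)=123

Answer: 123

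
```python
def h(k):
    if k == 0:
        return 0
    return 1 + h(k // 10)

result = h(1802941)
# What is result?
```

Count of digits of 1802941: 7

Answer: 7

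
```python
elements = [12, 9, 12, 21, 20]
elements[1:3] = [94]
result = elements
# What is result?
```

Trace:
`elements = [12, 9, 12, 21, 20]` → elements = [12, 9, 12, 21, 20]
`elements[1:3] = [94]` → elements = [12, 94, 21, 20]
`result = elements` → result = [12, 94, 21, 20]
So result = [12, 94, 21, 20]

Answer: [12, 94, 21, 20]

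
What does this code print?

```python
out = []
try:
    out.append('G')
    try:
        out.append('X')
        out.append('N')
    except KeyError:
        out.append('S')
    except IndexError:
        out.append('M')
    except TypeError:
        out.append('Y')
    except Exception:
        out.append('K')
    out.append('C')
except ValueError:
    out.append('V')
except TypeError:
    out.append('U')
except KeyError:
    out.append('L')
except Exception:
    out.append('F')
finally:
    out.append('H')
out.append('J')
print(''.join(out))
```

Execution trace: 'G' (try body) → 'X' (inner try body) → 'N' (inner try body, no exception) → 'C' (try body, no exception) → 'H' (finally) → 'J' (after the try/except). Output: GXNCHJ

Answer: GXNCHJ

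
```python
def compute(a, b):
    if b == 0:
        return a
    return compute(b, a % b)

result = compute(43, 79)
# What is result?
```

compute(43, 79) -> compute(79, 43) -> compute(43, 36) -> compute(36, 7) -> compute(7, 1) -> compute(1, 0) -> 1

Answer: 1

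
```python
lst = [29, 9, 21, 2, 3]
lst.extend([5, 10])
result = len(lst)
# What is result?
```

Trace:
`lst = [29, 9, 21, 2, 3]` → lst = [29, 9, 21, 2, 3]
`lst.extend([5, 10])` → lst = [29, 9, 21, 2, 3, 5, 10]
`result = len(lst)` → result = 7
So result = 7

Answer: 7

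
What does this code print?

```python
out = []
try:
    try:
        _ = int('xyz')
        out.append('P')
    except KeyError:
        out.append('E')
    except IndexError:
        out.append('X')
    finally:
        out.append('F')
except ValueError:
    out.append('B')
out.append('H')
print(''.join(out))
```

Execution trace: 'F' (finally) → 'B' (outer except ValueError) → 'H' (after the try/except). Output: FBH

Answer: FBH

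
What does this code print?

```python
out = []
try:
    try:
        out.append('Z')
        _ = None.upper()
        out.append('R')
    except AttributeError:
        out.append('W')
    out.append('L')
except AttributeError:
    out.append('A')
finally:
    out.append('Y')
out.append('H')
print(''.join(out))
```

Execution trace: 'Z' (inner try body) → 'W' (inner except AttributeError) → 'L' (try body, no exception) → 'Y' (finally) → 'H' (after the try/except). Output: ZWLYH

Answer: ZWLYH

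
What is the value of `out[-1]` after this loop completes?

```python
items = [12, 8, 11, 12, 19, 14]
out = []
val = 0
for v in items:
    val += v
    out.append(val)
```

Cumulative sum ends at 76
`out` takes the values: [] → [12] → [12, 20] → [12, 20, 31] → [12, 20, 31, 43] → [12, 20, 31, 43, 62] → [12, 20, 31, 43, 62, 76]
So `out[-1]` = 76

Answer: 76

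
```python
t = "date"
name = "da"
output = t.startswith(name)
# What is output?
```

Trace:
`t = "date"` → t = 'date'
`name = "da"` → name = 'da'
`output = t.startswith(name)` → output = True
So output = True

Answer: True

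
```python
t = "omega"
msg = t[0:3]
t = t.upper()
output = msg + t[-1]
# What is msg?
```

Trace:
`t = "omega"` → t = 'omega'
`msg = t[0:3]` → msg = 'ome'
`t = t.upper()` → t = 'OMEGA'
`output = msg + t[-1]` → output = 'omeA'
So msg = 'ome'

Answer: 'ome'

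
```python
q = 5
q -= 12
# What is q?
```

Trace:
`q = 5` → q = 5
`q -= 12` → q = -7
So q = -7

Answer: -7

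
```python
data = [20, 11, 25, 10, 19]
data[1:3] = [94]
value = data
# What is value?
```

Trace:
`data = [20, 11, 25, 10, 19]` → data = [20, 11, 25, 10, 19]
`data[1:3] = [94]` → data = [20, 94, 10, 19]
`value = data` → value = [20, 94, 10, 19]
So value = [20, 94, 10, 19]

Answer: [20, 94, 10, 19]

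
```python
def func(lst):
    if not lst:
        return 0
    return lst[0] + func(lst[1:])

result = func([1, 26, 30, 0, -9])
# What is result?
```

1 + 26 + 30 + 0 + (-9) + 0 = 48

Answer: 48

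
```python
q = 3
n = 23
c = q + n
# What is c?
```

Trace:
`q = 3` → q = 3
`n = 23` → n = 23
`c = q + n` → c = 26
So c = 26

Answer: 26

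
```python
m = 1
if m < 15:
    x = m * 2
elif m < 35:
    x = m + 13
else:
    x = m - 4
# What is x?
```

Trace:
`m = 1` → m = 1
`if m < 15: ...` → m < 15 is True → x = 2
So x = 2

Answer: 2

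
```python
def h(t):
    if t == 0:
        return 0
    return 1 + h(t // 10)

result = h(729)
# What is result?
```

Count of digits of 729: 3

Answer: 3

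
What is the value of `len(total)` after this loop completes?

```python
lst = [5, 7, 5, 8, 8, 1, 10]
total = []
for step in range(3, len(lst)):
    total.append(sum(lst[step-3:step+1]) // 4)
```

Number of 4-element averages
`total` takes the values: [] → [6] → [6, 7] → [6, 7, 5] → [6, 7, 5, 6]
So `len(total)` = 4

Answer: 4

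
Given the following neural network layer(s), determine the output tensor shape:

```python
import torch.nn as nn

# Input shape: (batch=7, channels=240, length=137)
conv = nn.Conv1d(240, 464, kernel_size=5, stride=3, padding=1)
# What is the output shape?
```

Input: (7, 240, 137) -> Output: (7, 464, 45)

Answer: (7, 464, 45)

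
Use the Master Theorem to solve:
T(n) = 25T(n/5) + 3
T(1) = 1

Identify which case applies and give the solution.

a=25, b=5, f(n)=3. log_5(25) = 2. Since c=0 < 2, Case 1 applies: T(n) = Θ(n^log_b(a)) = O(n^2).

Answer: O(n^2) - Case 1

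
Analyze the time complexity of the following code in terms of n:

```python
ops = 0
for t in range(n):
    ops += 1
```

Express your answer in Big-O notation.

Each loop level contributes: n. Multiplying the contributions gives O(n).

Answer: O(n)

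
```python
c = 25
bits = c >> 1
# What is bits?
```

Trace:
`c = 25` → c = 25
`bits = c >> 1` → bits = 12
So bits = 12

Answer: 12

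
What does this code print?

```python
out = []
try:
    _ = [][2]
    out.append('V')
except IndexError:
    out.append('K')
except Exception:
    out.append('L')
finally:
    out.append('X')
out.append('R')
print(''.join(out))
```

Execution trace: 'K' (except IndexError) → 'X' (finally) → 'R' (after the try/except). Output: KXR

Answer: KXR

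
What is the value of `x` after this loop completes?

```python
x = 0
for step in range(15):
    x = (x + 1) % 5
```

Increment mod 5, 15 times = 0
`x` takes the values: 0 → 1 → 2 → 3 → 4 → 0 → 1 → 2 → 3 → 4 → 0 → 1 → 2 → 3 → 4 → 0

Answer: 0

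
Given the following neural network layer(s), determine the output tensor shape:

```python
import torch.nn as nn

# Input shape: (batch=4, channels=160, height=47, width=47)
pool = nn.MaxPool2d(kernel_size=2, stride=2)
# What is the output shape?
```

Input: (4, 160, 47, 47) -> Output: (4, 160, 23, 23)

Answer: (4, 160, 23, 23)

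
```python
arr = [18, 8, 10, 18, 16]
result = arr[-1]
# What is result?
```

Trace:
`arr = [18, 8, 10, 18, 16]` → arr = [18, 8, 10, 18, 16]
`result = arr[-1]` → result = 16
So result = 16

Answer: 16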